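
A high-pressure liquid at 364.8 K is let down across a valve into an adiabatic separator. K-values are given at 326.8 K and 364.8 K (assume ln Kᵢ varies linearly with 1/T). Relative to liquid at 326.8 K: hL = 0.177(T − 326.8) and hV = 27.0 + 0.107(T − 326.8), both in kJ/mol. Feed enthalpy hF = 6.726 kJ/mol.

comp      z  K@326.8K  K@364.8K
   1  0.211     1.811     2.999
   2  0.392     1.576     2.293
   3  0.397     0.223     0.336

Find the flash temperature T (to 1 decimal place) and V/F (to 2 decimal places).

T = 329.8 K, V/F = 0.23

Adiabatic flash: solve Rachford–Rice at each trial T, then check hF = ψ·hV(T) + (1−ψ)·hL(T).
  T = 326.8 K: K = (1.811, 1.576, 0.223), RR gives ψ = 0.171, H_out = 4.622 kJ/mol
  T = 364.8 K: K = (2.999, 2.293, 0.336), RR gives ψ = 0.644, H_out = 22.412 kJ/mol
  T = 345.8 K: K = (2.363, 1.921, 0.277), RR gives ψ = 0.460, H_out = 15.174 kJ/mol
  T = 336.3 K: K = (2.076, 1.745, 0.249), RR gives ψ = 0.339, H_out = 10.596 kJ/mol
  T = 331.6 K: K = (1.942, 1.660, 0.236), RR gives ψ = 0.264, H_out = 7.878 kJ/mol
  T = 329.2 K: K = (1.876, 1.618, 0.229), RR gives ψ = 0.220, H_out = 6.322 kJ/mol
Linear interpolation between T = 329.2 (H_out = 6.322) and T = 331.6 (H_out = 7.878) on hF = 6.726 gives T ≈ 329.8 K, at which ψ = 0.23.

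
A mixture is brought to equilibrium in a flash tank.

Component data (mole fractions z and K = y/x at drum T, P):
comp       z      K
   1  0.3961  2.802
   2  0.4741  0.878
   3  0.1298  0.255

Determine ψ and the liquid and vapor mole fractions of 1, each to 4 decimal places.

ψ = 0.7830, x_1 = 0.1643, y_1 = 0.4603

Rachford–Rice: g(ψ) = Σ zᵢ(Kᵢ−1)/(1+ψ(Kᵢ−1)) = 0.
g(0) = ΣzᵢKᵢ − 1 = 0.5592 and g(1) = 1 − Σzᵢ/Kᵢ = -0.1904, so a root lies in (0, 1).
Newton–Raphson from ψ = 0.33:
  ψ = 0.3300: g = 0.25911, g' = -0.6401 → ψ = 0.7348
  ψ = 0.7348: g = 0.02993, g' = -0.5983 → ψ = 0.7848
  ψ = 0.7848: g = -0.00114, g' = -0.6469 → ψ = 0.7830
Converged at ψ = 0.7830.
Compositions from xᵢ = zᵢ/(1+ψ(Kᵢ−1)), yᵢ = Kᵢxᵢ:
  1: x = 0.1643, y = 0.4603
  2: x = 0.5242, y = 0.4602
  3: x = 0.3115, y = 0.0794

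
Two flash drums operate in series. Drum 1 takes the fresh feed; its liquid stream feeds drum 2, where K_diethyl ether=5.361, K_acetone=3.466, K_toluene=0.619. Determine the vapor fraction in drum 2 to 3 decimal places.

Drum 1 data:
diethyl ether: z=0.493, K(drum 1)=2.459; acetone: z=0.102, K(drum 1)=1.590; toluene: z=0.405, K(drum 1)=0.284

Drum 1:
Iterate (Newton) starting at ψ₁ = 0.55:
  ψ₁ = 0.550: g = -0.0339, g' = -0.908 → ψ₁ = 0.513
  ψ₁ = 0.513: g = -0.0005, g' = -0.883 → ψ₁ = 0.512
Converged at ψ₁ = 0.512.
Drum-1 compositions:
  diethyl ether: x = 0.282, y = 0.694
  acetone: x = 0.078, y = 0.125
  toluene: x = 0.640, y = 0.182
Drum-2 feed = drum-1 liquid: z₂ = (0.2822, 0.0783, 0.6395).
Drum 2:
Rachford–Rice: g(ψ₂) = Σ zᵢ(Kᵢ−1)/(1+ψ₂(Kᵢ−1)) = 0.
g(0) = ΣzᵢKᵢ − 1 = 1.180 and g(1) = 1 − Σzᵢ/Kᵢ = -0.108, so a root lies in (0, 1).
Newton–Raphson from ψ₂ = 0.5:
  ψ₂ = 0.500: g = 0.1724, g' = -0.768 → ψ₂ = 0.725
  ψ₂ = 0.725: g = 0.0286, g' = -0.549 → ψ₂ = 0.777
  ψ₂ = 0.777: g = 0.0007, g' = -0.522 → ψ₂ = 0.778
Converged at ψ₂ = 0.778.
  diethyl ether: x = 0.064, y = 0.344
  acetone: x = 0.027, y = 0.093
  toluene: x = 0.909, y = 0.563

V/F (drum 2) = 0.778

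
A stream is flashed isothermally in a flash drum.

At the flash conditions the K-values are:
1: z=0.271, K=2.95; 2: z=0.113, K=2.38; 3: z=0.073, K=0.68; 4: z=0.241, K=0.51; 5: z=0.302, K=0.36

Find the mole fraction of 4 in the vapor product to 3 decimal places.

Material balance + equilibrium reduce to Σ zᵢ(Kᵢ−1)/(1+ψ(Kᵢ−1)) = 0.
g(0) = ΣzᵢKᵢ − 1 = 0.350 and g(1) = 1 − Σzᵢ/Kᵢ = -0.558, so a root lies in (0, 1).
Newton–Raphson from ψ = 0.66:
  ψ = 0.660: g = -0.2261, g' = -0.765 → ψ = 0.365
  ψ = 0.365: g = -0.0097, g' = -0.753 → ψ = 0.352
Converged at ψ = 0.352.
Compositions from xᵢ = zᵢ/(1+ψ(Kᵢ−1)), yᵢ = Kᵢxᵢ:
  1: x = 0.161, y = 0.474
  2: x = 0.076, y = 0.181
  3: x = 0.082, y = 0.056
  4: x = 0.291, y = 0.149
  5: x = 0.390, y = 0.140

y_4 = 0.149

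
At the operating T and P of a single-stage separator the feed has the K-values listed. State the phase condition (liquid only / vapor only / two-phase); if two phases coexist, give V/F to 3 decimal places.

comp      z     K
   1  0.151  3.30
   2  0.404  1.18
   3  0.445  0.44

ΣzᵢKᵢ = 1.171; Σzᵢ/Kᵢ = 1.399.
Both exceed 1, so a two-phase solution exists.
Iterate (Newton) starting at ψ = 0.5:
  ψ = 0.500: g = -0.1179, g' = -0.453 → ψ = 0.240
  ψ = 0.240: g = 0.0057, g' = -0.530 → ψ = 0.251
Converged at ψ = 0.251.

two-phase, V/F = 0.251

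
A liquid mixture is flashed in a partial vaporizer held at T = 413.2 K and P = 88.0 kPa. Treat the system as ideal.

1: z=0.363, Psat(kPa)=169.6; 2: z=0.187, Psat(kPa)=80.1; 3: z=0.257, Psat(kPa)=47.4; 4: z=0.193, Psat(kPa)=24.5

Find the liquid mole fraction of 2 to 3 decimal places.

Raoult's law: Kᵢ = Pᵢˢᵃᵗ/P = Pᵢˢᵃᵗ/88.0.
  K_1 = 169.6/88.0 = 1.92727, K_2 = 80.1/88.0 = 0.91023, K_3 = 47.4/88.0 = 0.53864, K_4 = 24.5/88.0 = 0.27841
Rachford–Rice: g(ψ) = Σ zᵢ(Kᵢ−1)/(1+ψ(Kᵢ−1)) = 0.
Check two-phase: ΣzᵢKᵢ = 1.062 > 1 and Σzᵢ/Kᵢ = 1.564 > 1, so g(0) = 0.062 > 0 and g(1) = -0.564 < 0.
Iterate (Newton) starting at ψ = 0.5:
  ψ = 0.500: g = -0.1596, g' = -0.486 → ψ = 0.171
  ψ = 0.171: g = -0.0143, g' = -0.429 → ψ = 0.138
Converged at ψ = 0.138.
Compositions from xᵢ = zᵢ/(1+ψ(Kᵢ−1)), yᵢ = Kᵢxᵢ:
  1: x = 0.322, y = 0.620
  2: x = 0.189, y = 0.172
  3: x = 0.275, y = 0.148
  4: x = 0.214, y = 0.060

x_2 = 0.189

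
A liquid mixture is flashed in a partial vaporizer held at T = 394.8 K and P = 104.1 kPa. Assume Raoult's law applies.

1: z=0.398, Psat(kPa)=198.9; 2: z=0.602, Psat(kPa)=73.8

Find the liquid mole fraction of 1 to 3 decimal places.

x_1 = 0.242

Raoult's law: Kᵢ = Pᵢˢᵃᵗ/P = Pᵢˢᵃᵗ/104.1.
  K_1 = 198.9/104.1 = 1.91066, K_2 = 73.8/104.1 = 0.70893
Material balance + equilibrium reduce to Σ zᵢ(Kᵢ−1)/(1+V/F(Kᵢ−1)) = 0.
g(0) = ΣzᵢKᵢ − 1 = 0.187 and g(1) = 1 − Σzᵢ/Kᵢ = -0.057, so a root lies in (0, 1).
Iterate (Newton) starting at V/F = 0.53:
  V/F = 0.530: g = 0.0373, g' = -0.221 → V/F = 0.698
  V/F = 0.698: g = 0.0016, g' = -0.204 → V/F = 0.706
Converged at V/F = 0.706.
Compositions from xᵢ = zᵢ/(1+V/F(Kᵢ−1)), yᵢ = Kᵢxᵢ:
  1: x = 0.242, y = 0.463
  2: x = 0.758, y = 0.537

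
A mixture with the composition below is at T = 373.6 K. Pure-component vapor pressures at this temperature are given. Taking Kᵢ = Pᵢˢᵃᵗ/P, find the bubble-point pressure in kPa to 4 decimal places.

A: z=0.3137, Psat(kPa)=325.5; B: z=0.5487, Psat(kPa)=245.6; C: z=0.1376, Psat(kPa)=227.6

At the bubble point ψ → 0, so ΣzᵢKᵢ = 1 with Kᵢ = Pᵢˢᵃᵗ/P ⇒ P = ΣzᵢPᵢˢᵃᵗ.
P = 0.3137·325.5 + 0.5487·245.6 + 0.1376·227.6 = 268.1878 kPa

Pbub = 268.1878 kPa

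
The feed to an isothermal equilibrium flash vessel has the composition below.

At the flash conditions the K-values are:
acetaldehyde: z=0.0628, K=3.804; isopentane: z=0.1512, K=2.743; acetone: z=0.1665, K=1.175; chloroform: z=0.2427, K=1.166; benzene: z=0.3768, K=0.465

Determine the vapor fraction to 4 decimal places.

ψ = 0.5068

Iterate (Newton) starting at ψ = 0.5:
  ψ = 0.5000: g = 0.00292, g' = -0.4277 → ψ = 0.5068
Converged at ψ = 0.5068.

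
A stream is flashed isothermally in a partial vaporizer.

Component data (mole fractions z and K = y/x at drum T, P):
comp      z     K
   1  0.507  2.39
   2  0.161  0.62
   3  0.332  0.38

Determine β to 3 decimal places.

β = 0.565

Rachford–Rice: g(β) = Σ zᵢ(Kᵢ−1)/(1+β(Kᵢ−1)) = 0.
g(0) = ΣzᵢKᵢ − 1 = 0.438 and g(1) = 1 − Σzᵢ/Kᵢ = -0.345, so a root lies in (0, 1).
Iterate (Newton) starting at β = 0.5:
  β = 0.500: g = 0.0419, g' = -0.644 → β = 0.565
Converged at β = 0.565.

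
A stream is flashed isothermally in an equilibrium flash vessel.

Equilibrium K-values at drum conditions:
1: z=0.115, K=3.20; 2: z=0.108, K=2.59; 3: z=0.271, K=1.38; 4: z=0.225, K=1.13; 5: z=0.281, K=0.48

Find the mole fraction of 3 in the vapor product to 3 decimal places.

y_3 = 0.282

Material balance + equilibrium reduce to Σ zᵢ(Kᵢ−1)/(1+V/F(Kᵢ−1)) = 0.
g(0) = ΣzᵢKᵢ − 1 = 0.411 and g(1) = 1 − Σzᵢ/Kᵢ = -0.059, so a root lies in (0, 1).
Newton–Raphson from V/F = 0.5:
  V/F = 0.500: g = 0.1327, g' = -0.381 → V/F = 0.849
  V/F = 0.849: g = 0.0041, g' = -0.386 → V/F = 0.859
Converged at V/F = 0.859.
Compositions from xᵢ = zᵢ/(1+V/F(Kᵢ−1)), yᵢ = Kᵢxᵢ:
  1: x = 0.040, y = 0.127
  2: x = 0.046, y = 0.118
  3: x = 0.204, y = 0.282
  4: x = 0.202, y = 0.229
  5: x = 0.508, y = 0.244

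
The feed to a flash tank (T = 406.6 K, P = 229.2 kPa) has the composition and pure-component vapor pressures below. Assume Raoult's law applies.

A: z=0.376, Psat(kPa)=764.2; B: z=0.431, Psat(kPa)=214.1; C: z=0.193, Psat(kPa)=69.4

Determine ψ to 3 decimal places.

Raoult's law: Kᵢ = Pᵢˢᵃᵗ/P = Pᵢˢᵃᵗ/229.2.
  K_A = 764.2/229.2 = 3.33421, K_B = 214.1/229.2 = 0.93412, K_C = 69.4/229.2 = 0.30279
Let ψ = V/F and solve Σ zᵢ(Kᵢ−1)/(1+ψ(Kᵢ−1)) = 0.
g(0) = ΣzᵢKᵢ − 1 = 0.715 and g(1) = 1 − Σzᵢ/Kᵢ = -0.212, so a root lies in (0, 1).
Newton–Raphson from ψ = 0.5:
  ψ = 0.500: g = 0.1691, g' = -0.659 → ψ = 0.756
  ψ = 0.756: g = 0.0028, g' = -0.690 → ψ = 0.760
Converged at ψ = 0.760.

ψ = 0.760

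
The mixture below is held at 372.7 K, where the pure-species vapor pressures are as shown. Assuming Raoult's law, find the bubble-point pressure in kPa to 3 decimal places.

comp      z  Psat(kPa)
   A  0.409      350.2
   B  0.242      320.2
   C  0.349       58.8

Pbub = 241.241 kPa

At the bubble point ψ → 0, so ΣzᵢKᵢ = 1 with Kᵢ = Pᵢˢᵃᵗ/P ⇒ P = ΣzᵢPᵢˢᵃᵗ.
P = 0.409·350.2 + 0.242·320.2 + 0.349·58.8 = 241.241 kPa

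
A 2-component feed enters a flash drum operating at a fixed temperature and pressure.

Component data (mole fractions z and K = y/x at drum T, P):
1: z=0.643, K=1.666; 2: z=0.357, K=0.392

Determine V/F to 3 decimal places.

Material balance + equilibrium reduce to Σ zᵢ(Kᵢ−1)/(1+V/F(Kᵢ−1)) = 0.
g(0) = ΣzᵢKᵢ − 1 = 0.211 and g(1) = 1 − Σzᵢ/Kᵢ = -0.297, so a root lies in (0, 1).
Binary case is linear: z₁(K₁−1)(1+V/F(K₂−1)) + z₂(K₂−1)(1+V/F(K₁−1)) = 0
⇒ V/F = [z₁(K₁−1)+z₂(K₂−1)] / [−(K₁−1)(K₂−1)] = 0.2112/0.4049 = 0.522

V/F = 0.522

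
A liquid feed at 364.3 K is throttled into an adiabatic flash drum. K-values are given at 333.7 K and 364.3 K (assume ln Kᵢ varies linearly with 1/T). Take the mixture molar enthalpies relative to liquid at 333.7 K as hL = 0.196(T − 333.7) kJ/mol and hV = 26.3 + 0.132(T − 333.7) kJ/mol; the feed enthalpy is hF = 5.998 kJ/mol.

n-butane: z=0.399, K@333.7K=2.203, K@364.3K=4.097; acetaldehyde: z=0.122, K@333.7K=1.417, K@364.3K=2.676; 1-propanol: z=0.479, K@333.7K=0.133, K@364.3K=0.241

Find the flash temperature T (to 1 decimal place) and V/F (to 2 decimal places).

T = 337.6 K, V/F = 0.20

Adiabatic flash: solve Rachford–Rice at each trial T, then check hF = ψ·hV(T) + (1−ψ)·hL(T).
  T = 333.7 K: K = (2.203, 1.417, 0.133), RR gives ψ = 0.125, H_out = 3.283 kJ/mol
  T = 364.3 K: K = (4.097, 2.676, 0.241), RR gives ψ = 0.507, H_out = 18.345 kJ/mol
  T = 349.0 K: K = (3.045, 1.975, 0.181), RR gives ψ = 0.362, H_out = 12.156 kJ/mol
  T = 341.4 K: K = (2.602, 1.681, 0.156), RR gives ψ = 0.264, H_out = 8.311 kJ/mol
  T = 337.5 K: K = (2.394, 1.543, 0.144), RR gives ψ = 0.200, H_out = 5.957 kJ/mol
  T = 339.4 K: K = (2.494, 1.609, 0.150), RR gives ψ = 0.232, H_out = 7.145 kJ/mol
Linear interpolation between T = 337.5 (H_out = 5.957) and T = 339.4 (H_out = 7.145) on hF = 5.998 gives T ≈ 337.6 K, at which ψ = 0.20.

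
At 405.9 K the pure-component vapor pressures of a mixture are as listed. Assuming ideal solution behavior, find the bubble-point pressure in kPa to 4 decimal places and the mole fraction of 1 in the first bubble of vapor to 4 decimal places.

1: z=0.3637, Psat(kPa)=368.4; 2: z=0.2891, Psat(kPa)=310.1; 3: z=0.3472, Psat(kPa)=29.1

At the bubble point ψ → 0, so ΣzᵢKᵢ = 1 with Kᵢ = Pᵢˢᵃᵗ/P ⇒ P = ΣzᵢPᵢˢᵃᵗ.
P = 0.3637·368.4 + 0.2891·310.1 + 0.3472·29.1 = 233.7405 kPa
yᵢ = zᵢPᵢˢᵃᵗ/P ⇒ y_1 = 0.3637·368.4/233.7405 = 0.5732

Pbub = 233.7405 kPa, y_1 = 0.5732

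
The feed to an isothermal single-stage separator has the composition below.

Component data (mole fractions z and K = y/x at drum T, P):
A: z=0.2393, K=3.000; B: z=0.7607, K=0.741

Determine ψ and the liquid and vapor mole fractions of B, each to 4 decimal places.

ψ = 0.5436, x_B = 0.8853, y_B = 0.6560

Binary case is linear: z₁(K₁−1)(1+ψ(K₂−1)) + z₂(K₂−1)(1+ψ(K₁−1)) = 0
⇒ ψ = [z₁(K₁−1)+z₂(K₂−1)] / [−(K₁−1)(K₂−1)] = 0.28158/0.51800 = 0.5436
Compositions from xᵢ = zᵢ/(1+ψ(Kᵢ−1)), yᵢ = Kᵢxᵢ:
  A: x = 0.1147, y = 0.3440
  B: x = 0.8853, y = 0.6560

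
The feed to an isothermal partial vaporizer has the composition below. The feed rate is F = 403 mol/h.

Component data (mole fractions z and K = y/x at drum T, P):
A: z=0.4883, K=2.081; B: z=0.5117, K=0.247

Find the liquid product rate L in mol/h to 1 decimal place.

L = 332.4 mol/h

Binary case is linear: z₁(K₁−1)(1+ψ(K₂−1)) + z₂(K₂−1)(1+ψ(K₁−1)) = 0
⇒ ψ = [z₁(K₁−1)+z₂(K₂−1)] / [−(K₁−1)(K₂−1)] = 0.14254/0.81399 = 0.1751
Then V = ψ·F = 0.1751·403 = 70.6 mol/h and L = F − V = 332.4 mol/h.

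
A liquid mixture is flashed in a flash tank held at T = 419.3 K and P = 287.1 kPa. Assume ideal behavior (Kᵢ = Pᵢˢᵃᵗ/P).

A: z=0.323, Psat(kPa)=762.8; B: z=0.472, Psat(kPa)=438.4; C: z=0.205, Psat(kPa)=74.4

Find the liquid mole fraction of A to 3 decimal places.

x_A = 0.136

Raoult's law: Kᵢ = Pᵢˢᵃᵗ/P = Pᵢˢᵃᵗ/287.1.
  K_A = 762.8/287.1 = 2.65691, K_B = 438.4/287.1 = 1.52699, K_C = 74.4/287.1 = 0.25914
Rachford–Rice: g(V/F) = Σ zᵢ(Kᵢ−1)/(1+V/F(Kᵢ−1)) = 0.
Check two-phase: ΣzᵢKᵢ = 1.632 > 1 and Σzᵢ/Kᵢ = 1.222 > 1, so g(0) = 0.632 > 0 and g(1) = -0.222 < 0.
Newton iteration, V/F⁰ = 0.5:
  V/F = 0.500: g = 0.2483, g' = -0.631 → V/F = 0.893
  V/F = 0.893: g = -0.0643, g' = -1.189 → V/F = 0.839
  V/F = 0.839: g = -0.0053, g' = -1.005 → V/F = 0.834
Converged at V/F = 0.834.
Compositions from xᵢ = zᵢ/(1+V/F(Kᵢ−1)), yᵢ = Kᵢxᵢ:
  A: x = 0.136, y = 0.360
  B: x = 0.328, y = 0.501
  C: x = 0.537, y = 0.139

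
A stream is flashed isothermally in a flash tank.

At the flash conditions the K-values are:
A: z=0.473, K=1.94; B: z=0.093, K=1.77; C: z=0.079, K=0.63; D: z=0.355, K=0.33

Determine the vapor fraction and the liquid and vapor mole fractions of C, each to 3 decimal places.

Let ψ = V/F and solve Σ zᵢ(Kᵢ−1)/(1+ψ(Kᵢ−1)) = 0.
Check two-phase: ΣzᵢKᵢ = 1.249 > 1 and Σzᵢ/Kᵢ = 1.498 > 1, so g(0) = 0.249 > 0 and g(1) = -0.498 < 0.
Newton–Raphson from ψ = 0.5:
  ψ = 0.500: g = -0.0394, g' = -0.599 → ψ = 0.434
  ψ = 0.434: g = -0.0009, g' = -0.574 → ψ = 0.433
Converged at ψ = 0.433.
Compositions from xᵢ = zᵢ/(1+ψ(Kᵢ−1)), yᵢ = Kᵢxᵢ:
  A: x = 0.336, y = 0.652
  B: x = 0.070, y = 0.123
  C: x = 0.094, y = 0.059
  D: x = 0.500, y = 0.165

ψ = 0.433, x_C = 0.094, y_C = 0.059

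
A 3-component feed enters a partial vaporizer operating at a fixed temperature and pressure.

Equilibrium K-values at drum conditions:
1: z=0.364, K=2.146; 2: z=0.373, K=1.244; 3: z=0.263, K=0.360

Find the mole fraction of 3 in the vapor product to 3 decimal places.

y_3 = 0.173

Rachford–Rice: g(V/F) = Σ zᵢ(Kᵢ−1)/(1+V/F(Kᵢ−1)) = 0.
g(0) = ΣzᵢKᵢ − 1 = 0.340 and g(1) = 1 − Σzᵢ/Kᵢ = -0.200, so a root lies in (0, 1).
Iterate (Newton) starting at V/F = 0.5:
  V/F = 0.500: g = 0.0988, g' = -0.444 → V/F = 0.723
  V/F = 0.723: g = -0.0076, g' = -0.532 → V/F = 0.708
Converged at V/F = 0.708.
Compositions from xᵢ = zᵢ/(1+V/F(Kᵢ−1)), yᵢ = Kᵢxᵢ:
  1: x = 0.201, y = 0.431
  2: x = 0.318, y = 0.396
  3: x = 0.481, y = 0.173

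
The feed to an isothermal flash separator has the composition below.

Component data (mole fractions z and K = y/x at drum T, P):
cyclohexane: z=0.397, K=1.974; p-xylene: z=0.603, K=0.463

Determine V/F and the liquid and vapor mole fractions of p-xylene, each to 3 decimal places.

V/F = 0.120, x_p-xylene = 0.645, y_p-xylene = 0.298

Rachford–Rice: g(V/F) = Σ zᵢ(Kᵢ−1)/(1+V/F(Kᵢ−1)) = 0.
Check two-phase: ΣzᵢKᵢ = 1.063 > 1 and Σzᵢ/Kᵢ = 1.503 > 1, so g(0) = 0.063 > 0 and g(1) = -0.503 < 0.
Binary case is linear: z₁(K₁−1)(1+V/F(K₂−1)) + z₂(K₂−1)(1+V/F(K₁−1)) = 0
⇒ V/F = [z₁(K₁−1)+z₂(K₂−1)] / [−(K₁−1)(K₂−1)] = 0.0629/0.5230 = 0.120
Compositions from xᵢ = zᵢ/(1+V/F(Kᵢ−1)), yᵢ = Kᵢxᵢ:
  cyclohexane: x = 0.355, y = 0.702
  p-xylene: x = 0.645, y = 0.298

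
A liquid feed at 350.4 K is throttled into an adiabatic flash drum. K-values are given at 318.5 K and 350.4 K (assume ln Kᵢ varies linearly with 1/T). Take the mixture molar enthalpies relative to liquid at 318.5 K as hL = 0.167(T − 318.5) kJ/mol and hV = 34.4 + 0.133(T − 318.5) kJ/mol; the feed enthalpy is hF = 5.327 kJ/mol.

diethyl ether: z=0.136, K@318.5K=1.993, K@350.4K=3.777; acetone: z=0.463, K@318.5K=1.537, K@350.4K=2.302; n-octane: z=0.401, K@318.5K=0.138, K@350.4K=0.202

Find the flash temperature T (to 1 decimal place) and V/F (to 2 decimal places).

Adiabatic flash: solve Rachford–Rice at each trial T, then check hF = ψ·hV(T) + (1−ψ)·hL(T).
  T = 318.5 K: K = (1.993, 1.537, 0.138), RR gives ψ = 0.067, H_out = 2.291 kJ/mol
  T = 350.4 K: K = (3.777, 2.302, 0.202), RR gives ψ = 0.492, H_out = 21.724 kJ/mol
  T = 334.4 K: K = (2.783, 1.898, 0.168), RR gives ψ = 0.345, H_out = 14.334 kJ/mol
  T = 326.4 K: K = (2.362, 1.711, 0.153), RR gives ψ = 0.233, H_out = 9.262 kJ/mol
  T = 322.4 K: K = (2.170, 1.622, 0.145), RR gives ψ = 0.158, H_out = 6.069 kJ/mol
  T = 320.4 K: K = (2.078, 1.578, 0.141), RR gives ψ = 0.114, H_out = 4.230 kJ/mol
Linear interpolation between T = 320.4 (H_out = 4.230) and T = 322.4 (H_out = 6.069) on hF = 5.327 gives T ≈ 321.6 K, at which ψ = 0.14.

T = 321.6 K, V/F = 0.14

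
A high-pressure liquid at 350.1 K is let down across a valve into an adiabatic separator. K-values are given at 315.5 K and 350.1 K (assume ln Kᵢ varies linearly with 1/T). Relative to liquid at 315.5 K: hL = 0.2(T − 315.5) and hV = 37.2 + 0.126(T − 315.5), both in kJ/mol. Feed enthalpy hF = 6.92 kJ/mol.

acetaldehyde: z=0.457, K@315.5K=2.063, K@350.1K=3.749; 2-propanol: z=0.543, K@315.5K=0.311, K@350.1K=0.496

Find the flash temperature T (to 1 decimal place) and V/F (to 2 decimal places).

T = 316.7 K, V/F = 0.18

Adiabatic flash: solve Rachford–Rice at each trial T, then check hF = ψ·hV(T) + (1−ψ)·hL(T).
  T = 315.5 K: K = (2.063, 0.311), RR gives ψ = 0.152, H_out = 5.672 kJ/mol
  T = 350.1 K: K = (3.749, 0.496), RR gives ψ = 0.709, H_out = 31.487 kJ/mol
  T = 332.8 K: K = (2.825, 0.398), RR gives ψ = 0.461, H_out = 20.018 kJ/mol
  T = 324.1 K: K = (2.422, 0.353), RR gives ψ = 0.324, H_out = 13.564 kJ/mol
  T = 319.8 K: K = (2.238, 0.331), RR gives ψ = 0.245, H_out = 9.888 kJ/mol
  T = 317.6 K: K = (2.147, 0.321), RR gives ψ = 0.200, H_out = 7.812 kJ/mol
Linear interpolation between T = 315.5 (H_out = 5.672) and T = 317.6 (H_out = 7.812) on hF = 6.92 gives T ≈ 316.7 K, at which ψ = 0.18.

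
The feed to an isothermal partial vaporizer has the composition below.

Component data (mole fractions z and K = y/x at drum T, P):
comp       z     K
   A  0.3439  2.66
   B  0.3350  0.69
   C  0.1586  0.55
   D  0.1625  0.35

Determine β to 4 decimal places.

β = 0.3906

Let β = V/F and solve Σ zᵢ(Kᵢ−1)/(1+β(Kᵢ−1)) = 0.
Feasibility: ΣzᵢKᵢ = 1.2900, Σzᵢ/Kᵢ = 1.3674 — both > 1, two phases present.
Newton–Raphson from β = 0.5:
  β = 0.5000: g = -0.05952, g' = -0.5322 → β = 0.3882
  β = 0.3882: g = 0.00137, g' = -0.5620 → β = 0.3906
Converged at β = 0.3906.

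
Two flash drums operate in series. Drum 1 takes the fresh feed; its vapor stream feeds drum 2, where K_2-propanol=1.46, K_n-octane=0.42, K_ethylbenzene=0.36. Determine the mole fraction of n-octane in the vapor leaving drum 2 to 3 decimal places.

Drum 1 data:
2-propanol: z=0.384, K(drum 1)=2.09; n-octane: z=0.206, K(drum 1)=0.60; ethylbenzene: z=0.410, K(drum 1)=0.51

y_n-octane (drum 2) = 0.065

Drum 1:
Newton iteration, ψ₁⁰ = 0.67:
  ψ₁ = 0.670: g = -0.1698, g' = -0.432 → ψ₁ = 0.277
  ψ₁ = 0.277: g = -0.0037, g' = -0.443 → ψ₁ = 0.269
Converged at ψ₁ = 0.269.
Drum-1 compositions:
  2-propanol: x = 0.297, y = 0.621
  n-octane: x = 0.231, y = 0.138
  ethylbenzene: x = 0.472, y = 0.241
Drum-2 feed = drum-1 vapor: z₂ = (0.6207, 0.1385, 0.2408).
Drum 2:
Let ψ₂ = V/F and solve Σ zᵢ(Kᵢ−1)/(1+ψ₂(Kᵢ−1)) = 0.
Feasibility: ΣzᵢKᵢ = 1.051, Σzᵢ/Kᵢ = 1.424 — both > 1, two phases present.
Iterate (Newton) starting at ψ₂ = 0.5:
  ψ₂ = 0.500: g = -0.1077, g' = -0.393 → ψ₂ = 0.226
  ψ₂ = 0.226: g = -0.0139, g' = -0.304 → ψ₂ = 0.180
  ψ₂ = 0.180: g = -0.0002, g' = -0.296 → ψ₂ = 0.179
Converged at ψ₂ = 0.179.
  2-propanol: x = 0.573, y = 0.837
  n-octane: x = 0.155, y = 0.065
  ethylbenzene: x = 0.272, y = 0.098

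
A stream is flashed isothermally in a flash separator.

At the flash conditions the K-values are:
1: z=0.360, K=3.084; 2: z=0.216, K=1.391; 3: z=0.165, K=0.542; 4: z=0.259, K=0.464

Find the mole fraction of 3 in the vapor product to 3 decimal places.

Material balance + equilibrium reduce to Σ zᵢ(Kᵢ−1)/(1+ψ(Kᵢ−1)) = 0.
Feasibility: ΣzᵢKᵢ = 1.620, Σzᵢ/Kᵢ = 1.135 — both > 1, two phases present.
Iterate (Newton) starting at ψ = 0.5:
  ψ = 0.500: g = 0.1504, g' = -0.595 → ψ = 0.753
  ψ = 0.753: g = 0.0093, g' = -0.546 → ψ = 0.770
Converged at ψ = 0.770.
Compositions from xᵢ = zᵢ/(1+ψ(Kᵢ−1)), yᵢ = Kᵢxᵢ:
  1: x = 0.138, y = 0.426
  2: x = 0.166, y = 0.231
  3: x = 0.255, y = 0.138
  4: x = 0.441, y = 0.205

y_3 = 0.138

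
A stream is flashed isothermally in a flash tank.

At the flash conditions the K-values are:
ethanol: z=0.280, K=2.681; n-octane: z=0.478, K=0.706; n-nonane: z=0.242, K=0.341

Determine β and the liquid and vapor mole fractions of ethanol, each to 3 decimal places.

β = 0.231, x_ethanol = 0.202, y_ethanol = 0.541

Let β = V/F and solve Σ zᵢ(Kᵢ−1)/(1+β(Kᵢ−1)) = 0.
g(0) = ΣzᵢKᵢ − 1 = 0.171 and g(1) = 1 − Σzᵢ/Kᵢ = -0.491, so a root lies in (0, 1).
Iterate (Newton) starting at β = 0.55:
  β = 0.550: g = -0.1732, g' = -0.531 → β = 0.224
  β = 0.224: g = 0.0045, g' = -0.610 → β = 0.231
Converged at β = 0.231.
Compositions from xᵢ = zᵢ/(1+β(Kᵢ−1)), yᵢ = Kᵢxᵢ:
  ethanol: x = 0.202, y = 0.541
  n-octane: x = 0.513, y = 0.362
  n-nonane: x = 0.286, y = 0.097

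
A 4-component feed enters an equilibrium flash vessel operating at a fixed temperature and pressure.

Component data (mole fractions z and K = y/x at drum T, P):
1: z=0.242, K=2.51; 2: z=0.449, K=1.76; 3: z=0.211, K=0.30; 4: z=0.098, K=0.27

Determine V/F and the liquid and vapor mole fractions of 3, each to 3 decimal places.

Material balance + equilibrium reduce to Σ zᵢ(Kᵢ−1)/(1+V/F(Kᵢ−1)) = 0.
g(0) = ΣzᵢKᵢ − 1 = 0.487 and g(1) = 1 − Σzᵢ/Kᵢ = -0.418, so a root lies in (0, 1).
Newton–Raphson from V/F = 0.5:
  V/F = 0.500: g = 0.1156, g' = -0.690 → V/F = 0.668
  V/F = 0.668: g = -0.0085, g' = -0.814 → V/F = 0.657
Converged at V/F = 0.657.
Compositions from xᵢ = zᵢ/(1+V/F(Kᵢ−1)), yᵢ = Kᵢxᵢ:
  1: x = 0.121, y = 0.305
  2: x = 0.299, y = 0.527
  3: x = 0.391, y = 0.117
  4: x = 0.188, y = 0.051

V/F = 0.657, x_3 = 0.391, y_3 = 0.117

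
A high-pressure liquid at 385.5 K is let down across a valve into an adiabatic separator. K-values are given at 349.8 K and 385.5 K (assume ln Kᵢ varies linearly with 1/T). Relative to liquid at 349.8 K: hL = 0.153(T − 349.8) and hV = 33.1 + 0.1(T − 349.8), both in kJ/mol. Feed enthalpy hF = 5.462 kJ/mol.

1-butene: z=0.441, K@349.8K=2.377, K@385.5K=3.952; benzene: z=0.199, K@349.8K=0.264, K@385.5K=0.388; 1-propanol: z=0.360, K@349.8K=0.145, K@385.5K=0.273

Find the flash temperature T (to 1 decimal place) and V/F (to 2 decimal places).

Adiabatic flash: solve Rachford–Rice at each trial T, then check hF = ψ·hV(T) + (1−ψ)·hL(T).
  T = 349.8 K: K = (2.377, 0.264, 0.145), RR gives ψ = 0.136, H_out = 4.515 kJ/mol
  T = 385.5 K: K = (3.952, 0.388, 0.273), RR gives ψ = 0.452, H_out = 19.556 kJ/mol
  T = 367.6 K: K = (3.101, 0.323, 0.202), RR gives ψ = 0.317, H_out = 12.914 kJ/mol
  T = 358.7 K: K = (2.724, 0.293, 0.172), RR gives ψ = 0.237, H_out = 9.085 kJ/mol
  T = 354.2 K: K = (2.545, 0.278, 0.158), RR gives ψ = 0.189, H_out = 6.895 kJ/mol
  T = 352.0 K: K = (2.460, 0.271, 0.151), RR gives ψ = 0.164, H_out = 5.739 kJ/mol
Linear interpolation between T = 349.8 (H_out = 4.515) and T = 352.0 (H_out = 5.739) on hF = 5.462 gives T ≈ 351.5 K, at which ψ = 0.16.

T = 351.5 K, V/F = 0.16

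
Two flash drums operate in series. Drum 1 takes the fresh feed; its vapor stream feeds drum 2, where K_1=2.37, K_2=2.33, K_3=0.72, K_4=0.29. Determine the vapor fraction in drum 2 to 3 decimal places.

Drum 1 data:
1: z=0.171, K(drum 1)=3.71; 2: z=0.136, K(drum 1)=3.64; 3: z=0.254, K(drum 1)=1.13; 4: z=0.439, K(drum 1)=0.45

Drum 1:
Material balance + equilibrium reduce to Σ zᵢ(Kᵢ−1)/(1+ψ₁(Kᵢ−1)) = 0.
Check two-phase: ΣzᵢKᵢ = 1.614 > 1 and Σzᵢ/Kᵢ = 1.284 > 1, so g(0) = 0.614 > 0 and g(1) = -0.284 < 0.
Newton iteration, ψ₁⁰ = 0.42:
  ψ₁ = 0.420: g = 0.1043, g' = -0.716 → ψ₁ = 0.566
  ψ₁ = 0.566: g = 0.0072, g' = -0.632 → ψ₁ = 0.577
Converged at ψ₁ = 0.577.
Drum-1 compositions:
  1: x = 0.067, y = 0.247
  2: x = 0.054, y = 0.196
  3: x = 0.236, y = 0.267
  4: x = 0.643, y = 0.289
Drum-2 feed = drum-1 vapor: z₂ = (0.2474, 0.1962, 0.2670, 0.2894).
Drum 2:
Rachford–Rice: g(ψ₂) = Σ zᵢ(Kᵢ−1)/(1+ψ₂(Kᵢ−1)) = 0.
Check two-phase: ΣzᵢKᵢ = 1.320 > 1 and Σzᵢ/Kᵢ = 1.557 > 1, so g(0) = 0.320 > 0 and g(1) = -0.557 < 0.
Newton–Raphson from ψ₂ = 0.5:
  ψ₂ = 0.500: g = -0.0476, g' = -0.668 → ψ₂ = 0.429
  ψ₂ = 0.429: g = -0.0006, g' = -0.654 → ψ₂ = 0.428
Converged at ψ₂ = 0.428.
  1: x = 0.156, y = 0.370
  2: x = 0.125, y = 0.291
  3: x = 0.303, y = 0.218
  4: x = 0.416, y = 0.121

V/F (drum 2) = 0.428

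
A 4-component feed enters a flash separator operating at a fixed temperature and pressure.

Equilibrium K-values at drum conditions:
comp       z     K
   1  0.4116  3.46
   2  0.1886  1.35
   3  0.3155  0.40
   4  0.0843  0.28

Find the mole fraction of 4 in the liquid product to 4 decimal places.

Material balance + equilibrium reduce to Σ zᵢ(Kᵢ−1)/(1+ψ(Kᵢ−1)) = 0.
Check two-phase: ΣzᵢKᵢ = 1.8286 > 1 and Σzᵢ/Kᵢ = 1.3485 > 1, so g(0) = 0.8286 > 0 and g(1) = -0.3485 < 0.
Iterate (Newton) starting at ψ = 0.5:
  ψ = 0.5000: g = 0.14496, g' = -0.8561 → ψ = 0.6693
  ψ = 0.6693: g = 0.00257, g' = -0.8508 → ψ = 0.6724
Converged at ψ = 0.6723.
Compositions from xᵢ = zᵢ/(1+ψ(Kᵢ−1)), yᵢ = Kᵢxᵢ:
  1: x = 0.1551, y = 0.5366
  2: x = 0.1527, y = 0.2061
  3: x = 0.5288, y = 0.2115
  4: x = 0.1634, y = 0.0458

x_4 = 0.1634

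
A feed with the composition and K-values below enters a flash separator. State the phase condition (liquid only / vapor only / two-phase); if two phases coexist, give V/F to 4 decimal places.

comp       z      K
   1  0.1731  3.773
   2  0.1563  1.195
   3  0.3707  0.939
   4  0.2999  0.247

ΣzᵢKᵢ = 1.2620; Σzᵢ/Kᵢ = 1.7856.
Both exceed 1, so a two-phase solution exists.
Iterate (Newton) starting at ψ = 0.67:
  ψ = 0.6700: g = -0.28442, g' = -0.8617 → ψ = 0.3399
  ψ = 0.3399: g = -0.05094, g' = -0.6665 → ψ = 0.2635
  ψ = 0.2635: g = 0.00162, g' = -0.7158 → ψ = 0.2658
Converged at ψ = 0.2658.

two-phase, V/F = 0.2658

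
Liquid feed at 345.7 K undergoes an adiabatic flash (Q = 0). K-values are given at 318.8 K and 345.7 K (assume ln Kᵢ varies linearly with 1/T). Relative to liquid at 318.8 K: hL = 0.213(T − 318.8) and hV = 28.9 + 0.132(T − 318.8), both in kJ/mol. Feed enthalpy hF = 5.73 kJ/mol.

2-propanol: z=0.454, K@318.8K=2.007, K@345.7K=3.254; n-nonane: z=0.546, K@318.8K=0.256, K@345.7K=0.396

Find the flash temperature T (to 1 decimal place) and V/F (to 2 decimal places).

T = 323.3 K, V/F = 0.17

Adiabatic flash: solve Rachford–Rice at each trial T, then check hF = ψ·hV(T) + (1−ψ)·hL(T).
  T = 318.8 K: K = (2.007, 0.256), RR gives ψ = 0.068, H_out = 1.966 kJ/mol
  T = 345.7 K: K = (3.254, 0.396), RR gives ψ = 0.509, H_out = 19.342 kJ/mol
  T = 332.2 K: K = (2.578, 0.321), RR gives ψ = 0.323, H_out = 11.829 kJ/mol
  T = 325.5 K: K = (2.281, 0.287), RR gives ψ = 0.211, H_out = 7.402 kJ/mol
  T = 322.1 K: K = (2.139, 0.271), RR gives ψ = 0.143, H_out = 4.810 kJ/mol
  T = 323.8 K: K = (2.209, 0.279), RR gives ψ = 0.178, H_out = 6.143 kJ/mol
Linear interpolation between T = 322.1 (H_out = 4.810) and T = 323.8 (H_out = 6.143) on hF = 5.73 gives T ≈ 323.3 K, at which ψ = 0.17.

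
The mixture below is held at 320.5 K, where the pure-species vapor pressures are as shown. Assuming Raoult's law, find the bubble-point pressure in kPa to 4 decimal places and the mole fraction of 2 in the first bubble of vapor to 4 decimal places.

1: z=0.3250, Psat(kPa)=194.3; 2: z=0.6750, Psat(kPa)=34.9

Pbub = 86.7050 kPa, y_2 = 0.2717

At the bubble point ψ → 0, so ΣzᵢKᵢ = 1 with Kᵢ = Pᵢˢᵃᵗ/P ⇒ P = ΣzᵢPᵢˢᵃᵗ.
P = 0.3250·194.3 + 0.6750·34.9 = 86.7050 kPa
yᵢ = zᵢPᵢˢᵃᵗ/P ⇒ y_2 = 0.6750·34.9/86.7050 = 0.2717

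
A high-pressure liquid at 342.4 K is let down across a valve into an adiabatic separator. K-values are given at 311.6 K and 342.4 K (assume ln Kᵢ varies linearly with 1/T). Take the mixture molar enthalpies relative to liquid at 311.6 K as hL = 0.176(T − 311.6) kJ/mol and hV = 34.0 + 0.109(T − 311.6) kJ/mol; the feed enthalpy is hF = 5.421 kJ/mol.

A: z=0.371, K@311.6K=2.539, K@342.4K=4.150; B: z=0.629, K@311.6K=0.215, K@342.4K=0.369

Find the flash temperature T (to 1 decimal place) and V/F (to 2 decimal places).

T = 316.9 K, V/F = 0.13

Adiabatic flash: solve Rachford–Rice at each trial T, then check hF = ψ·hV(T) + (1−ψ)·hL(T).
  T = 311.6 K: K = (2.539, 0.215), RR gives ψ = 0.064, H_out = 2.173 kJ/mol
  T = 342.4 K: K = (4.150, 0.369), RR gives ψ = 0.388, H_out = 17.821 kJ/mol
  T = 327.0 K: K = (3.284, 0.285), RR gives ψ = 0.244, H_out = 10.744 kJ/mol
  T = 319.3 K: K = (2.896, 0.249), RR gives ψ = 0.162, H_out = 6.780 kJ/mol
  T = 315.5 K: K = (2.716, 0.232), RR gives ψ = 0.116, H_out = 4.611 kJ/mol
  T = 317.4 K: K = (2.806, 0.240), RR gives ψ = 0.140, H_out = 5.718 kJ/mol
Linear interpolation between T = 315.5 (H_out = 4.611) and T = 317.4 (H_out = 5.718) on hF = 5.421 gives T ≈ 316.9 K, at which ψ = 0.13.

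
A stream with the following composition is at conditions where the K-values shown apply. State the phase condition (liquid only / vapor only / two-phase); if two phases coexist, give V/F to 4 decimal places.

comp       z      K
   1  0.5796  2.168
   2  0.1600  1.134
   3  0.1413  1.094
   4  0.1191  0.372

vapor only

ΣzᵢKᵢ = 1.6369; Σzᵢ/Kᵢ = 0.8578.
Since Σzᵢ/Kᵢ < 1 the mixture is above its dew point — single vapor phase.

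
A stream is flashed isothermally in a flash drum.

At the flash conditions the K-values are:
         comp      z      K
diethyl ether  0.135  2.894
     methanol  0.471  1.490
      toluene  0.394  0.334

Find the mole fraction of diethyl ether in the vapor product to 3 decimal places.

Rachford–Rice: g(V/F) = Σ zᵢ(Kᵢ−1)/(1+V/F(Kᵢ−1)) = 0.
Feasibility: ΣzᵢKᵢ = 1.224, Σzᵢ/Kᵢ = 1.542 — both > 1, two phases present.
Newton iteration, V/F⁰ = 0.5:
  V/F = 0.500: g = -0.0767, g' = -0.594 → V/F = 0.371
  V/F = 0.371: g = -0.0029, g' = -0.556 → V/F = 0.365
Converged at V/F = 0.365.
Compositions from xᵢ = zᵢ/(1+V/F(Kᵢ−1)), yᵢ = Kᵢxᵢ:
  diethyl ether: x = 0.080, y = 0.231
  methanol: x = 0.399, y = 0.595
  toluene: x = 0.521, y = 0.174

y_diethyl ether = 0.231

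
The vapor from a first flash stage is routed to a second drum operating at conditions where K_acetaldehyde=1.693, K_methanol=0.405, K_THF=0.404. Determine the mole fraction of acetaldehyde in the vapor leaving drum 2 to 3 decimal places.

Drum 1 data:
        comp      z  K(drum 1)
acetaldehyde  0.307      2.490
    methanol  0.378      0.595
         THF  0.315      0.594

Drum 1:
Let ψ₁ = V/F and solve Σ zᵢ(Kᵢ−1)/(1+ψ₁(Kᵢ−1)) = 0.
Feasibility: ΣzᵢKᵢ = 1.176, Σzᵢ/Kᵢ = 1.289 — both > 1, two phases present.
Newton iteration, ψ₁⁰ = 0.5:
  ψ₁ = 0.500: g = -0.0903, g' = -0.403 → ψ₁ = 0.276
  ψ₁ = 0.276: g = 0.0078, g' = -0.487 → ψ₁ = 0.292
Converged at ψ₁ = 0.292.
Drum-1 compositions:
  acetaldehyde: x = 0.214, y = 0.533
  methanol: x = 0.429, y = 0.255
  THF: x = 0.357, y = 0.212
Drum-2 feed = drum-1 vapor: z₂ = (0.5326, 0.2551, 0.2123).
Drum 2:
Iterate (Newton) starting at ψ₂ = 0.5:
  ψ₂ = 0.500: g = -0.1221, g' = -0.477 → ψ₂ = 0.244
  ψ₂ = 0.244: g = -0.0099, g' = -0.414 → ψ₂ = 0.220
Converged at ψ₂ = 0.220.
  acetaldehyde: x = 0.462, y = 0.782
  methanol: x = 0.294, y = 0.119
  THF: x = 0.244, y = 0.099

y_acetaldehyde (drum 2) = 0.782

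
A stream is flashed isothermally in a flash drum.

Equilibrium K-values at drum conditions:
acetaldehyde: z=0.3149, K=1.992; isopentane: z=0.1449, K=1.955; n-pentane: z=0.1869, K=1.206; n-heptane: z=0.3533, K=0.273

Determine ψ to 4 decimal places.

ψ = 0.3953

Iterate (Newton) starting at ψ = 0.5:
  ψ = 0.5000: g = -0.06616, g' = -0.6664 → ψ = 0.4007
  ψ = 0.4007: g = -0.00327, g' = -0.6064 → ψ = 0.3953
Converged at ψ = 0.3953.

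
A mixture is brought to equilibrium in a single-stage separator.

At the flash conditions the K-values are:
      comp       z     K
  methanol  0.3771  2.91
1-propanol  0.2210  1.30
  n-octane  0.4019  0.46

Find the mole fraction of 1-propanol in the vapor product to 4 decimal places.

Let ψ = V/F and solve Σ zᵢ(Kᵢ−1)/(1+ψ(Kᵢ−1)) = 0.
g(0) = ΣzᵢKᵢ − 1 = 0.5695 and g(1) = 1 − Σzᵢ/Kᵢ = -0.1733, so a root lies in (0, 1).
Newton iteration, ψ⁰ = 0.5:
  ψ = 0.5000: g = 0.12878, g' = -0.5949 → ψ = 0.7165
  ψ = 0.7165: g = 0.00470, g' = -0.5705 → ψ = 0.7247
Converged at ψ = 0.7247.
Compositions from xᵢ = zᵢ/(1+ψ(Kᵢ−1)), yᵢ = Kᵢxᵢ:
  methanol: x = 0.1582, y = 0.4603
  1-propanol: x = 0.1815, y = 0.2360
  n-octane: x = 0.6603, y = 0.3037

y_1-propanol = 0.2360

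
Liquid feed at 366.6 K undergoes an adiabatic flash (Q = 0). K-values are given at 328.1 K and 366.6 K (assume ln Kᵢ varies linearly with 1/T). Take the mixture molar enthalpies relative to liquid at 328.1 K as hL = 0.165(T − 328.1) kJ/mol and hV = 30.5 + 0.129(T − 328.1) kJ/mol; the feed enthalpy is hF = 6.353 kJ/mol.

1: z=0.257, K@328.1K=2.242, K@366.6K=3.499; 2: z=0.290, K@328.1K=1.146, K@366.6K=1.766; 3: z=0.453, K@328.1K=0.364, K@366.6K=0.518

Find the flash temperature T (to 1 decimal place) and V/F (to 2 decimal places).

Adiabatic flash: solve Rachford–Rice at each trial T, then check hF = ψ·hV(T) + (1−ψ)·hL(T).
  T = 328.1 K: K = (2.242, 1.146, 0.364), RR gives ψ = 0.134, H_out = 4.101 kJ/mol
  T = 366.6 K: K = (3.499, 1.766, 0.518), RR gives ψ = 0.793, H_out = 29.448 kJ/mol
  T = 347.4 K: K = (2.837, 1.441, 0.439), RR gives ψ = 0.495, H_out = 17.942 kJ/mol
  T = 337.8 K: K = (2.532, 1.290, 0.401), RR gives ψ = 0.330, H_out = 11.548 kJ/mol
  T = 333.0 K: K = (2.386, 1.218, 0.382), RR gives ψ = 0.238, H_out = 8.021 kJ/mol
  T = 330.6 K: K = (2.315, 1.182, 0.373), RR gives ψ = 0.189, H_out = 6.147 kJ/mol
Linear interpolation between T = 330.6 (H_out = 6.147) and T = 333.0 (H_out = 8.021) on hF = 6.353 gives T ≈ 330.9 K, at which ψ = 0.19.

T = 330.9 K, V/F = 0.19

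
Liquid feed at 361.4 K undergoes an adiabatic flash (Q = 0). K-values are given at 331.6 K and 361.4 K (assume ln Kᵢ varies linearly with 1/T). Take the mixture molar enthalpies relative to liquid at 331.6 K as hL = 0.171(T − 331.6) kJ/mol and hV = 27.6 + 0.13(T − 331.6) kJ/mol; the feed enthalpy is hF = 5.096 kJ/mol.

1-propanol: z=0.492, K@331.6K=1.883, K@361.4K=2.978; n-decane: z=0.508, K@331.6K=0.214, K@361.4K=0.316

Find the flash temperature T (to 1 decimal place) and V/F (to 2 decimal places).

Adiabatic flash: solve Rachford–Rice at each trial T, then check hF = ψ·hV(T) + (1−ψ)·hL(T).
  T = 331.6 K: K = (1.883, 0.214), RR gives ψ = 0.051, H_out = 1.398 kJ/mol
  T = 361.4 K: K = (2.978, 0.316), RR gives ψ = 0.462, H_out = 17.295 kJ/mol
  T = 346.5 K: K = (2.391, 0.262), RR gives ψ = 0.302, H_out = 10.693 kJ/mol
  T = 339.1 K: K = (2.129, 0.238), RR gives ψ = 0.196, H_out = 6.618 kJ/mol
  T = 335.4 K: K = (2.005, 0.226), RR gives ψ = 0.130, H_out = 4.223 kJ/mol
  T = 337.2 K: K = (2.065, 0.231), RR gives ψ = 0.163, H_out = 5.426 kJ/mol
Linear interpolation between T = 335.4 (H_out = 4.223) and T = 337.2 (H_out = 5.426) on hF = 5.096 gives T ≈ 336.7 K, at which ψ = 0.15.

T = 336.7 K, V/F = 0.15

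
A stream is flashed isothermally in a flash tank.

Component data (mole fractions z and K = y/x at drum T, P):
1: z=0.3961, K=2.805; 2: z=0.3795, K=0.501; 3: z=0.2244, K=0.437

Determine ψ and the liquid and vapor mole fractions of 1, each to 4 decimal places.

ψ = 0.4224, x_1 = 0.2248, y_1 = 0.6304

Rachford–Rice: g(ψ) = Σ zᵢ(Kᵢ−1)/(1+ψ(Kᵢ−1)) = 0.
Check two-phase: ΣzᵢKᵢ = 1.3993 > 1 and Σzᵢ/Kᵢ = 1.4122 > 1, so g(0) = 0.3993 > 0 and g(1) = -0.4122 < 0.
Iterate (Newton) starting at ψ = 0.5:
  ψ = 0.5000: g = -0.05236, g' = -0.6621 → ψ = 0.4209
  ψ = 0.4209: g = 0.00099, g' = -0.6903 → ψ = 0.4223
Converged at ψ = 0.4224.
Compositions from xᵢ = zᵢ/(1+ψ(Kᵢ−1)), yᵢ = Kᵢxᵢ:
  1: x = 0.2248, y = 0.6304
  2: x = 0.4808, y = 0.2409
  3: x = 0.2944, y = 0.1287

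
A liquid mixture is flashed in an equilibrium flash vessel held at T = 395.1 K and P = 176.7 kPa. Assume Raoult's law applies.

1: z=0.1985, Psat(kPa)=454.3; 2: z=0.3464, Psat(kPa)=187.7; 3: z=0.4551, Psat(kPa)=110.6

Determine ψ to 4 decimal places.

ψ = 0.4461

Raoult's law: Kᵢ = Pᵢˢᵃᵗ/P = Pᵢˢᵃᵗ/176.7.
  K_1 = 454.3/176.7 = 2.571024, K_2 = 187.7/176.7 = 1.062252, K_3 = 110.6/176.7 = 0.625920
Material balance + equilibrium reduce to Σ zᵢ(Kᵢ−1)/(1+ψ(Kᵢ−1)) = 0.
Feasibility: ΣzᵢKᵢ = 1.1632, Σzᵢ/Kᵢ = 1.1304 — both > 1, two phases present.
Newton iteration, ψ⁰ = 0.55:
  ψ = 0.5500: g = -0.02620, g' = -0.2432 → ψ = 0.4423
  ψ = 0.4423: g = 0.00099, g' = -0.2633 → ψ = 0.4460
Converged at ψ = 0.4461.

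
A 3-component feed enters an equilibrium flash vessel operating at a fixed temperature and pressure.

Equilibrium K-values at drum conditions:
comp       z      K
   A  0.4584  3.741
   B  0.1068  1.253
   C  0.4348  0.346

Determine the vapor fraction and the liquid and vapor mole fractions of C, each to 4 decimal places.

Rachford–Rice: g(ψ) = Σ zᵢ(Kᵢ−1)/(1+ψ(Kᵢ−1)) = 0.
g(0) = ΣzᵢKᵢ − 1 = 0.9991 and g(1) = 1 − Σzᵢ/Kᵢ = -0.4644, so a root lies in (0, 1).
Newton–Raphson from ψ = 0.5:
  ψ = 0.5000: g = 0.13151, g' = -1.0289 → ψ = 0.6278
  ψ = 0.6278: g = 0.00266, g' = -1.0056 → ψ = 0.6305
Converged at ψ = 0.6305.
Compositions from xᵢ = zᵢ/(1+ψ(Kᵢ−1)), yᵢ = Kᵢxᵢ:
  A: x = 0.1680, y = 0.6286
  B: x = 0.0921, y = 0.1154
  C: x = 0.7399, y = 0.2560

ψ = 0.6305, x_C = 0.7399, y_C = 0.2560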